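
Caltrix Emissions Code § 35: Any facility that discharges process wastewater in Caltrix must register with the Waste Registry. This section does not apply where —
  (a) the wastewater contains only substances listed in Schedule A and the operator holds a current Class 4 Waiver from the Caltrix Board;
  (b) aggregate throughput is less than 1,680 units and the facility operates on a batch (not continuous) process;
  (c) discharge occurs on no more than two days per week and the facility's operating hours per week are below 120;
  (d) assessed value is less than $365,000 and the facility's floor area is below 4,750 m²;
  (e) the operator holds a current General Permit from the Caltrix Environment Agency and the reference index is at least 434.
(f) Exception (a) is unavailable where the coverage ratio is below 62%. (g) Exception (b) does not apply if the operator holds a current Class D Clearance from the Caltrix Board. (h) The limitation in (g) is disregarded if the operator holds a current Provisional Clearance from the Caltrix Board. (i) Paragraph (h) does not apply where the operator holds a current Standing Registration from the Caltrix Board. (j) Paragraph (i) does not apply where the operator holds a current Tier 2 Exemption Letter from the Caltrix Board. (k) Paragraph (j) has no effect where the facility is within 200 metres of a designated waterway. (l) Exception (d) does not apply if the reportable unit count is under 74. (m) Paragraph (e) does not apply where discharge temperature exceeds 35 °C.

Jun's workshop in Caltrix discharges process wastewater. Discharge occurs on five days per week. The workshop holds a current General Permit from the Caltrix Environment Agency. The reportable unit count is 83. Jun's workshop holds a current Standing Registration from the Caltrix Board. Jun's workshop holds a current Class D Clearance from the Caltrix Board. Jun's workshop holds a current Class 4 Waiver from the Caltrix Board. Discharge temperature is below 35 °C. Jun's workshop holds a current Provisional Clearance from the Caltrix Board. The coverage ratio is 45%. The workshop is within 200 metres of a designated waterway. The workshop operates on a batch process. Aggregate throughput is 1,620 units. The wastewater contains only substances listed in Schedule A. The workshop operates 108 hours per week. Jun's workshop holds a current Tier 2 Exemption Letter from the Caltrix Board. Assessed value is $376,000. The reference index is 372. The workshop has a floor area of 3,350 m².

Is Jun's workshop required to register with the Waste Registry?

Yes — Jun's workshop must register with the Waste Registry.

All of (a)'s requirements are met (the wastewater is Schedule-A-only; a current Class 4 Waiver is held). However, paragraph (f) must be considered: (f) operates against (a): the coverage ratio is 45%, below the 62% limit. Exception (a) does not apply.
Exception (b) is satisfied on its face — aggregate throughput is 1,620 units, less than the 1,680 units limit; the facility operates on a batch process. But applying paragraphs (g)–(k): (g) operates against (b): a current Class D Clearance is held. (h) would limit (g) — a current Provisional Clearance is held — but (i) sets (h) aside: (i) operates against (h): a current Standing Registration is held. (j) is engaged (a current Tier 2 Exemption Letter is held), but is itself disapplied by (k): (k) operates against (j): the workshop is within 200 m of a designated waterway. (b) is therefore removed.
Exception (c) requires that discharge occurs on no more than two days per week; but discharge occurs on five days per week, so (c) is unavailable.
Exception (d) requires that assessed value is less than $365,000; but assessed value is $376,000, not less than $365,000, so (d) is unavailable.
Exception (e) does not apply: the reference index is 372, short of 434.
No exception displaces § 35.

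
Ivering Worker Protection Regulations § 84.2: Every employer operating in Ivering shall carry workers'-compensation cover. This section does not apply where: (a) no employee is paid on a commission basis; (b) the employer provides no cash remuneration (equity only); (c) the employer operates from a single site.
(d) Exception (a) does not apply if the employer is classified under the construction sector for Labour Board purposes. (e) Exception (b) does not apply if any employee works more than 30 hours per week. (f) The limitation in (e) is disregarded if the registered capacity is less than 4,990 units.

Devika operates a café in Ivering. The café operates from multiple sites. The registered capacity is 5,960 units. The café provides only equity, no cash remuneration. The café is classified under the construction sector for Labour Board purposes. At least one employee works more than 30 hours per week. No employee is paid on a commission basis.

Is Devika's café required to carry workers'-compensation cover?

Yes — Devika's café must carry workers'-compensation cover.

Exception (a) is satisfied on its face — no employee is paid on commission. But: (d) operates against (a): the café is classified under the construction sector. Exception (a) does not apply.
Exception (b) is satisfied on its face — remuneration is equity-only. Turning to paragraphs (e)–(f): (e) operates against (b): at least one employee exceeds 30 hours/week. (f), which would lift (e), is not engaged — the registered capacity is 5,960 units, not less than 4,990 units. (b) is therefore removed.
Exception (c) does not apply: the employer operates from multiple sites.
No exception is made out. Devika's café falls within the general rule.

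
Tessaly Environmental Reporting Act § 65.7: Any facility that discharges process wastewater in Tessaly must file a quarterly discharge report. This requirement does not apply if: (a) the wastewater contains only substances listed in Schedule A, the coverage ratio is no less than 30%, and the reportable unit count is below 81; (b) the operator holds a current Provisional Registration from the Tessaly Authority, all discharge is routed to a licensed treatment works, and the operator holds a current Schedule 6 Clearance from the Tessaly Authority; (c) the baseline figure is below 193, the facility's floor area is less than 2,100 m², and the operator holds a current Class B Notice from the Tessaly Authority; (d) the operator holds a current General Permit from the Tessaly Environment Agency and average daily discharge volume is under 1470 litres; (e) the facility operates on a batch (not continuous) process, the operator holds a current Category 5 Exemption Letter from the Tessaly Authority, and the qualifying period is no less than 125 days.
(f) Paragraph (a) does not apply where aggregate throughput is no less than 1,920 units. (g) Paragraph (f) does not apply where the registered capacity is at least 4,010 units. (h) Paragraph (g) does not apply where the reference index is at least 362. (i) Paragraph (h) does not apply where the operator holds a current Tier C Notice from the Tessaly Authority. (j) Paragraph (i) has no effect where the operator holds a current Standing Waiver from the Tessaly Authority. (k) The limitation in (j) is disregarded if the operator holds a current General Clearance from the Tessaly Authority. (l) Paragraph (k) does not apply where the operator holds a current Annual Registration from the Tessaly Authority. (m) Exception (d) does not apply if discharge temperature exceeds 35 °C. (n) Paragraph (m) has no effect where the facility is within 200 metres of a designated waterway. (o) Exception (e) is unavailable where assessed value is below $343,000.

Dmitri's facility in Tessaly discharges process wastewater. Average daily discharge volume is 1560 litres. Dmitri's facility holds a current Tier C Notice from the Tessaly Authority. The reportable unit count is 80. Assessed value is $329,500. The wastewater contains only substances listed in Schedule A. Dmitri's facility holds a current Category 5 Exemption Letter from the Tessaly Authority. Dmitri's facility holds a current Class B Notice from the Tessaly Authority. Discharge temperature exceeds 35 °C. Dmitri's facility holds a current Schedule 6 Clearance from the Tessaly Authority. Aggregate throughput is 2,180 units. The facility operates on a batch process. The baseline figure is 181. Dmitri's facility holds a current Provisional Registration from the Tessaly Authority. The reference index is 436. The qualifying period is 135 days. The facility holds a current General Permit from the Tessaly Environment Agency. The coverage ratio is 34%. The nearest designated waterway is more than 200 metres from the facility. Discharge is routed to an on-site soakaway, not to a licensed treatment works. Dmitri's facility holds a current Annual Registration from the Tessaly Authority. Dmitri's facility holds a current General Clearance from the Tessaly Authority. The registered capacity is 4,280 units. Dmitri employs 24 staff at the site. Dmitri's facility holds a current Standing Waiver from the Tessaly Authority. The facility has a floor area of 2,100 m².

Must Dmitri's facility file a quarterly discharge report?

Exception (a)'s conditions are all satisfied: the wastewater is Schedule-A-only; the coverage ratio is 34%, meeting the 30% threshold; the reportable unit count is 80, below the 81 limit. Turning to paragraphs (f)–(l): (f) operates against (a): aggregate throughput is 2,180 units, meeting the 1,920 units threshold. (g) applies (the registered capacity is 4,280 units, meeting the 4,010 units threshold), but is set aside by (h): (h) is triggered — the reference index is 436, meeting the 362 threshold. (i) would limit (h) — a current Tier C Notice is held — but (j) sets (i) aside: (j) operates — a current Standing Waiver is held. (k) is triggered (a current General Clearance is held), but yields to (l): (l) operates against (k): a current Annual Registration is held. (a) is therefore removed.
Exception (b) does not apply: discharge is not routed to a licensed treatment works.
Exception (c) fails — the facility's floor area is 2,100 m², not less than 2,100 m².
Exception (d) requires that average daily discharge volume is under 1470 litres; but average daily discharge volume is 1560 litres, not under 1470 litres, so (d) is unavailable.
Exception (e) is satisfied on its face — the facility operates on a batch process; a current Category 5 Exemption Letter is held; the qualifying period is 135 days, meeting the 125 days threshold. But applying paragraph (o): (o) operates — assessed value is $329,500, below the $343,000 limit. Exception (e) does not apply.
No exception applies. The general rule governs.

Yes — Dmitri's facility must file a quarterly discharge report.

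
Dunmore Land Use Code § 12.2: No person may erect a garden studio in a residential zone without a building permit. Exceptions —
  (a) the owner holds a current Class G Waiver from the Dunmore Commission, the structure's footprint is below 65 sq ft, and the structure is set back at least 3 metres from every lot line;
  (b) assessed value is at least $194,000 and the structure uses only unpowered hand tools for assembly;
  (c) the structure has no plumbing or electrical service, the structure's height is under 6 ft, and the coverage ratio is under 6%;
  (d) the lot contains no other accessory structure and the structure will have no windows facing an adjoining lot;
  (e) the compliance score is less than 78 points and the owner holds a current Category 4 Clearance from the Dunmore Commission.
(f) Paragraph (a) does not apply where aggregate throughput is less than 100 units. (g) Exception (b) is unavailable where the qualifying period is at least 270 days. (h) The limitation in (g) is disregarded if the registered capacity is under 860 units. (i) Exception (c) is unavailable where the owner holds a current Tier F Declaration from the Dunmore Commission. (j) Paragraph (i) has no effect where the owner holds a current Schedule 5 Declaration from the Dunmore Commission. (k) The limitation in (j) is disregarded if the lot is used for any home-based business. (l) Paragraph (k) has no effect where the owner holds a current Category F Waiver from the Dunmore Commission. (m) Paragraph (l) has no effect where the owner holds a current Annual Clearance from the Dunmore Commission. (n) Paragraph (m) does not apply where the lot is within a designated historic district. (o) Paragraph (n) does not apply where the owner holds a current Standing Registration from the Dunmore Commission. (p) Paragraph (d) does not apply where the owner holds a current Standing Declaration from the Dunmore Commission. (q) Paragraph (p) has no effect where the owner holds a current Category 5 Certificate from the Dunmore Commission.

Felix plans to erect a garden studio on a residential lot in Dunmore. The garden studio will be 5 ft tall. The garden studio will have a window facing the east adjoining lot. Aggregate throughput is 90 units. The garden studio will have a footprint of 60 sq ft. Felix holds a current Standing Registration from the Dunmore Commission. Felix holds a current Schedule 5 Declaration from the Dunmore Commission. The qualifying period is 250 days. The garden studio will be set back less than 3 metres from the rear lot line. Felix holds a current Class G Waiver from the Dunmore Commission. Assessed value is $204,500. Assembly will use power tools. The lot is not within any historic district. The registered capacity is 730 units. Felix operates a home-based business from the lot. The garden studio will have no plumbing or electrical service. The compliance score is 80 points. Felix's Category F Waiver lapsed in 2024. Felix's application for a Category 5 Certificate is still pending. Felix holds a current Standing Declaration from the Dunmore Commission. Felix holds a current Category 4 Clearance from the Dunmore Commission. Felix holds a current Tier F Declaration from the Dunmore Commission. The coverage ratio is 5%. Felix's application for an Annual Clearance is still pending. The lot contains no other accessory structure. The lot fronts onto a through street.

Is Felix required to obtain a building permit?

Exception (a) fails — the rear setback is under 3 m.
Exception (b) requires that the structure uses only unpowered hand tools for assembly; but assembly uses power tools, so (b) is unavailable.
Exception (c): there is no plumbing or electrical service; the structure's height is 5 ft, under the 6 ft limit; the coverage ratio is 5%, under the 6% limit — every condition holds. But applying paragraphs (i)–(o): (i) is triggered — a current Tier F Declaration is held. (j) would limit (i) — a current Schedule 5 Declaration is held — but (k) sets (j) aside: (k) operates against (j): a home-based business operates on the lot. (l), which would lift (k), does not operate here — the Category F Waiver is not current. Exception (c) does not apply.
Exception (d) fails — a window faces an adjoining lot.
Exception (e) fails — the compliance score is 80 points, not less than 78 points.
No exception applies. The general rule governs.

Yes — Felix must obtain a building permit.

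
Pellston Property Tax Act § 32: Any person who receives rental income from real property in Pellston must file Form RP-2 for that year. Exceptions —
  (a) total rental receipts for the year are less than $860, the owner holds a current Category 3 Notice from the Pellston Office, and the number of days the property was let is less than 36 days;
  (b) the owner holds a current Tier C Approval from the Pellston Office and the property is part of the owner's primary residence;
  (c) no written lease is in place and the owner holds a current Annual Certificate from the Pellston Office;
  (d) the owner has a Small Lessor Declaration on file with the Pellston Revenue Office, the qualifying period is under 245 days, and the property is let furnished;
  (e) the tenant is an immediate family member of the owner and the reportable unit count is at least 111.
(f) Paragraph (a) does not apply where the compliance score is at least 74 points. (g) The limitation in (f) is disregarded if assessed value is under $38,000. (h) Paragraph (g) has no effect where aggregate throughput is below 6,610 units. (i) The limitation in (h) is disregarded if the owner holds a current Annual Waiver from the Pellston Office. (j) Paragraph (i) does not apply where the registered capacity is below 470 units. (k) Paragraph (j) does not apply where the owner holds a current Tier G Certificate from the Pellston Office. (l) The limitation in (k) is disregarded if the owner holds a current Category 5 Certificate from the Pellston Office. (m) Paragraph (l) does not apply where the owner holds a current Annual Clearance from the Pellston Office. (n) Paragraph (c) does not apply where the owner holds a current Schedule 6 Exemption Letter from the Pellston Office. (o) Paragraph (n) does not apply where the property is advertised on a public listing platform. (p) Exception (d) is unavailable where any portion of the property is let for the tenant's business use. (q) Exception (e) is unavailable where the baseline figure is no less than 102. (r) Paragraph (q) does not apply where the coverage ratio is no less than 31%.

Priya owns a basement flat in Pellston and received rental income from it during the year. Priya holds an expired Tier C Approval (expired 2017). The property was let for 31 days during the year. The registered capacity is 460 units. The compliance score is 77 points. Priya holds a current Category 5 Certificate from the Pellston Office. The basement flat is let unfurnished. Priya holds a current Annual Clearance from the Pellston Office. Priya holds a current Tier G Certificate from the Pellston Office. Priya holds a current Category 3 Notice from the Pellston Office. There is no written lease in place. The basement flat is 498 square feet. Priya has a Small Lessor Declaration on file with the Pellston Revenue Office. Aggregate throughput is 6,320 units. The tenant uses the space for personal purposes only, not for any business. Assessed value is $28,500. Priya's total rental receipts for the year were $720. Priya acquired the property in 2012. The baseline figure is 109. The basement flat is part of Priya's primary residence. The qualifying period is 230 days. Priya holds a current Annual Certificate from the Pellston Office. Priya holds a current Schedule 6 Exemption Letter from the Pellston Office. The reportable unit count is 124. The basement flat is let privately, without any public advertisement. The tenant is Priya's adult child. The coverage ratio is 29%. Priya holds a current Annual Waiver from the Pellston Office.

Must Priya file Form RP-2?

No — exception (a) applies; Priya is not required to file Form RP-2.

Exception (a) is satisfied on its face — total rental receipts for the year are $720, less than the $860 limit; a current Category 3 Notice is held; the number of days the property was let is 31 days, less than the 36 days limit. Applying paragraphs (f)–(m): (f) is engaged (the compliance score is 77 points, meeting the 74 points threshold), but is set aside by (g): (g) operates against (f): assessed value is $28,500, under the $38,000 limit. (h) would limit (g) — aggregate throughput is 6,320 units, below the 6,610 units limit — but (i) sets (h) aside: (i) is engaged — a current Annual Waiver is held. (j) is engaged (the registered capacity is 460 units, below the 470 units limit), but yields to (k): (k) operates against (j): a current Tier G Certificate is held. (l) would limit (k) — a current Category 5 Certificate is held — but (m) sets (l) aside: (m) is triggered — a current Annual Clearance is held. (a) remains available.
Exception (b) does not apply: no current Tier C Approval is held.
All of (c)'s requirements are met (there is no written lease; a current Annual Certificate is held). Turning to paragraphs (n)–(o): (n) is triggered — a current Schedule 6 Exemption Letter is held. (o) is inapplicable (the property is let privately without advertisement), so (n) stands. Exception (c) does not apply.
Exception (d) does not apply: the property is let unfurnished.
All of (e)'s requirements are met (the tenant is an immediate family member; the reportable unit count is 124, meeting the 111 threshold). But applying paragraphs (q)–(r): (q) is engaged — the baseline figure is 109, meeting the 102 threshold. (r) does not operate here (the coverage ratio is 29%, short of 31%), so (q) stands. (e) is therefore removed.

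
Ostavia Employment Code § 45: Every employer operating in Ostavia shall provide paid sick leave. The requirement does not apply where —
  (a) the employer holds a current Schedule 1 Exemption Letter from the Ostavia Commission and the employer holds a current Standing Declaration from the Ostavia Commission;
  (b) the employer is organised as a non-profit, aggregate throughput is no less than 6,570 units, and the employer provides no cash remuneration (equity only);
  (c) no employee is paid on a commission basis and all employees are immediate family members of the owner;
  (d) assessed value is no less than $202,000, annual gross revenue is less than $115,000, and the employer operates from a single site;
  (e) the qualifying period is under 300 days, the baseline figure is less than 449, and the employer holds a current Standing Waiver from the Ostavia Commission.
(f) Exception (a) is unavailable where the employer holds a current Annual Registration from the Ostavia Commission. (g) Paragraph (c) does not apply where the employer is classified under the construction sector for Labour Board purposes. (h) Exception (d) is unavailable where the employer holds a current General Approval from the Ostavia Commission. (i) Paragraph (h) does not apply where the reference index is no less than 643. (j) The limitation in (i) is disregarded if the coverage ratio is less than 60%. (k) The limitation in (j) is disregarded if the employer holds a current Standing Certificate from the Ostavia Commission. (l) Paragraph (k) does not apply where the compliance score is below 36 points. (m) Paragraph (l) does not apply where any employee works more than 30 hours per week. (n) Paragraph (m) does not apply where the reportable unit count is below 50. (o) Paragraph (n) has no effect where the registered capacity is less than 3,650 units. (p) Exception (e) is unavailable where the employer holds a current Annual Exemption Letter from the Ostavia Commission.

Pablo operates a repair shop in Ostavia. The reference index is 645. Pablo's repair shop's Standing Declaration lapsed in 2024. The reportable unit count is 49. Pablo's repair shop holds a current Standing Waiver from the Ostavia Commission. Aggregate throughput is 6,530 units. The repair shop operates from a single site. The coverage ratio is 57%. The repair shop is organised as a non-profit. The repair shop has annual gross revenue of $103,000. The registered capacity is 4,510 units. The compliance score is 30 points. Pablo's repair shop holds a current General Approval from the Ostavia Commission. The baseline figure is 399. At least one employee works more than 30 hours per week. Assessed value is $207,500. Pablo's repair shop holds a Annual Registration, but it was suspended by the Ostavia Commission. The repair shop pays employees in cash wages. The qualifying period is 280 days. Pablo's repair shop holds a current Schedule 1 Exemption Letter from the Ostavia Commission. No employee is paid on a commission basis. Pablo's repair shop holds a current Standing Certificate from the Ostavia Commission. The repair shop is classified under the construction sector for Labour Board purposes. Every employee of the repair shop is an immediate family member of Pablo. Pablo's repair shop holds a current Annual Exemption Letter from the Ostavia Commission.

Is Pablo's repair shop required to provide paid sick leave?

Yes — Pablo's repair shop must provide paid sick leave.

Exception (a) does not apply: the Standing Declaration is not current.
Exception (b) fails — aggregate throughput is 6,530 units, short of 6,570 units.
Exception (c): no employee is paid on commission; every employee is an immediate family member — every condition holds. Turning to paragraph (g): (g) operates against (c): the repair shop is classified under the construction sector. Exception (c) does not apply.
Exception (d) is satisfied on its face — assessed value is $207,500, meeting the $202,000 threshold; annual gross revenue is $103,000, less than the $115,000 limit; the employer operates from a single site. But applying paragraphs (h)–(o): (h) operates against (d): a current General Approval is held. (i) operates (the reference index is 645, meeting the 643 threshold), but is displaced by (j): (j) is triggered — the coverage ratio is 57%, less than the 60% limit. (k) operates (a current Standing Certificate is held), but is set aside by (l): (l) operates against (k): the compliance score is 30 points, below the 36 points limit. (m) is engaged (at least one employee exceeds 30 hours/week), but is overridden by (n): (n) is engaged — the reportable unit count is 49, below the 50 limit. (o), which would lift (n), is not triggered — the registered capacity is 4,510 units, not less than 3,650 units. (d) is therefore removed.
Exception (e) is satisfied on its face — the qualifying period is 280 days, under the 300 days limit; the baseline figure is 399, less than the 449 limit; a current Standing Waiver is held. Turning to paragraph (p): (p) applies — a current Annual Exemption Letter is held. So (e) is unavailable.
No exception is made out. Pablo's repair shop falls within the general rule.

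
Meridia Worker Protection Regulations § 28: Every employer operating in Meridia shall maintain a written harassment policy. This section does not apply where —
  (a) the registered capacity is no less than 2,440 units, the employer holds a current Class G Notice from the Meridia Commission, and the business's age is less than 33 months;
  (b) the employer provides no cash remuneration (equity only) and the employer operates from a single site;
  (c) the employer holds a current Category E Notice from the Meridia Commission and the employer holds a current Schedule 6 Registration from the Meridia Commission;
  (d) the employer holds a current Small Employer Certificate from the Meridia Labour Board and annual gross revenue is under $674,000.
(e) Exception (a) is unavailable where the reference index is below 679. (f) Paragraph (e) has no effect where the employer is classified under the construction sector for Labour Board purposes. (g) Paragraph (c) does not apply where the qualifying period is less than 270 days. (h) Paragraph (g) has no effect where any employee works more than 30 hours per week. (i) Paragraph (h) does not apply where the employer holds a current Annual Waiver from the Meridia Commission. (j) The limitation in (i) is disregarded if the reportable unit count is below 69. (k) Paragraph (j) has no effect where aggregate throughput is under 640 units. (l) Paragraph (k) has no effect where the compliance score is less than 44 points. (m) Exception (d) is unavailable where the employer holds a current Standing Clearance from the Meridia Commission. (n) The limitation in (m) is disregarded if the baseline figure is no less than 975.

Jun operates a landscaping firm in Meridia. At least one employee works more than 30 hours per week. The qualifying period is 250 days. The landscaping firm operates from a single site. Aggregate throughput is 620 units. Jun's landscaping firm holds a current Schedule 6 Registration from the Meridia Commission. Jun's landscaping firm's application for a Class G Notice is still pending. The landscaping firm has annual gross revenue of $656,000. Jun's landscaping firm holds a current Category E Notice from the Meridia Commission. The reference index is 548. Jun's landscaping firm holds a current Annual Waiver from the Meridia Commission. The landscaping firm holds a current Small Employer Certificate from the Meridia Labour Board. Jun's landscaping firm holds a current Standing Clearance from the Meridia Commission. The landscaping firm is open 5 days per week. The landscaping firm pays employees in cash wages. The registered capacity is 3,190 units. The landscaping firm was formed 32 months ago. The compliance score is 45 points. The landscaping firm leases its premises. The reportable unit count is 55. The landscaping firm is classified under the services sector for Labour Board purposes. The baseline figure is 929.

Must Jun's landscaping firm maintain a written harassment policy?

Yes — Jun's landscaping firm must maintain a written harassment policy.

Exception (a) does not apply: there is no Class G Notice in force.
Exception (b) requires that the employer provides no cash remuneration (equity only); but employees are paid cash wages, so (b) is unavailable.
Exception (c): a current Category E Notice is held; a current Schedule 6 Registration is held — every condition holds. Turning to paragraphs (g)–(l): (g) operates against (c): the qualifying period is 250 days, less than the 270 days limit. (h) applies (at least one employee exceeds 30 hours/week), but yields to (i): (i) operates against (h): a current Annual Waiver is held. (j) would limit (i) — the reportable unit count is 55, below the 69 limit — but (k) sets (j) aside: (k) operates against (j): aggregate throughput is 620 units, under the 640 units limit. (l), which would lift (k), does not operate here — the compliance score is 45 points, not less than 44 points. Exception (c) does not apply.
Exception (d)'s conditions are all satisfied: a current Small Employer Certificate is held; annual gross revenue is $656,000, under the $674,000 limit. Turning to paragraphs (m)–(n): (m) applies — a current Standing Clearance is held. (n) does not operate here (the baseline figure is 929, short of 975), so (m) stands. Exception (d) does not apply.
No exception is made out. Jun's landscaping firm falls within the general rule.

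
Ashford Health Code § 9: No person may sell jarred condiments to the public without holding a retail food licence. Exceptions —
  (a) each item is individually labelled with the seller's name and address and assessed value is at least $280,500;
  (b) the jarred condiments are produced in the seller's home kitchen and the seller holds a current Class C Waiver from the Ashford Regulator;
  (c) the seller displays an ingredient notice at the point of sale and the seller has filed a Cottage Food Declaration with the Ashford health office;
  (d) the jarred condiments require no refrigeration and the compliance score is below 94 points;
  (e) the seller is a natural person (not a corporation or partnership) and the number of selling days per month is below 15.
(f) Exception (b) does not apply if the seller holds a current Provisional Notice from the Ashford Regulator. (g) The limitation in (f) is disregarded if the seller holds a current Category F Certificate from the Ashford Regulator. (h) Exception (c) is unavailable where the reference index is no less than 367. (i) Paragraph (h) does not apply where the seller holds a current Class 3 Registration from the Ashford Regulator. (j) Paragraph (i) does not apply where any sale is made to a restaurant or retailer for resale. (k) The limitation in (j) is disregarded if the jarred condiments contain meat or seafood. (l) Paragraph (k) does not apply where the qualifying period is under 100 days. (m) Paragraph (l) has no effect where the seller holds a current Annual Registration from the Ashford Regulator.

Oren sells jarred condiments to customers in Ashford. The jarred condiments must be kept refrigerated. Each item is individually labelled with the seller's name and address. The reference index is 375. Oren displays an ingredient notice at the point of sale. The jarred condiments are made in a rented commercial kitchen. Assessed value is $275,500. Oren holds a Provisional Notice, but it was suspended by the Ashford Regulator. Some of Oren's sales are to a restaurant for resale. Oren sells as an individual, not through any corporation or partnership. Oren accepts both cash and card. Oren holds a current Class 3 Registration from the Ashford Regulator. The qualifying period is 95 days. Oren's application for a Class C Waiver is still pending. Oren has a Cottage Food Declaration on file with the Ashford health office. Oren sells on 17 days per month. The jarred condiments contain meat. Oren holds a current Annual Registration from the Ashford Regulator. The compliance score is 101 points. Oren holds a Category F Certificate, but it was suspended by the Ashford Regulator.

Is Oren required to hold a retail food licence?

Exception (a) fails — assessed value is $275,500, short of $280,500.
Exception (b) fails — the jarred condiments are made in a commercial kitchen, not a home kitchen.
Exception (c) is satisfied on its face — an ingredient notice is displayed; a Cottage Food Declaration is on file. As to paragraphs (h)–(m): (h) would limit (c) — the reference index is 375, meeting the 367 threshold — but (i) sets (h) aside: (i) operates against (h): a current Class 3 Registration is held. (j) operates (some sales are to a restaurant for resale), but is displaced by (k): (k) operates against (j): the jarred condiments contain meat. (l) would limit (k) — the qualifying period is 95 days, under the 100 days limit — but (m) sets (l) aside: (m) is engaged — a current Annual Registration is held. Exception (c) stands.
Exception (d) requires that the jarred condiments require no refrigeration; but the jarred condiments require refrigeration, so (d) is unavailable.
Exception (e) fails — the number of selling days per month is 17, not below 15.

No — exception (c) applies; Oren is not required to hold a retail food licence.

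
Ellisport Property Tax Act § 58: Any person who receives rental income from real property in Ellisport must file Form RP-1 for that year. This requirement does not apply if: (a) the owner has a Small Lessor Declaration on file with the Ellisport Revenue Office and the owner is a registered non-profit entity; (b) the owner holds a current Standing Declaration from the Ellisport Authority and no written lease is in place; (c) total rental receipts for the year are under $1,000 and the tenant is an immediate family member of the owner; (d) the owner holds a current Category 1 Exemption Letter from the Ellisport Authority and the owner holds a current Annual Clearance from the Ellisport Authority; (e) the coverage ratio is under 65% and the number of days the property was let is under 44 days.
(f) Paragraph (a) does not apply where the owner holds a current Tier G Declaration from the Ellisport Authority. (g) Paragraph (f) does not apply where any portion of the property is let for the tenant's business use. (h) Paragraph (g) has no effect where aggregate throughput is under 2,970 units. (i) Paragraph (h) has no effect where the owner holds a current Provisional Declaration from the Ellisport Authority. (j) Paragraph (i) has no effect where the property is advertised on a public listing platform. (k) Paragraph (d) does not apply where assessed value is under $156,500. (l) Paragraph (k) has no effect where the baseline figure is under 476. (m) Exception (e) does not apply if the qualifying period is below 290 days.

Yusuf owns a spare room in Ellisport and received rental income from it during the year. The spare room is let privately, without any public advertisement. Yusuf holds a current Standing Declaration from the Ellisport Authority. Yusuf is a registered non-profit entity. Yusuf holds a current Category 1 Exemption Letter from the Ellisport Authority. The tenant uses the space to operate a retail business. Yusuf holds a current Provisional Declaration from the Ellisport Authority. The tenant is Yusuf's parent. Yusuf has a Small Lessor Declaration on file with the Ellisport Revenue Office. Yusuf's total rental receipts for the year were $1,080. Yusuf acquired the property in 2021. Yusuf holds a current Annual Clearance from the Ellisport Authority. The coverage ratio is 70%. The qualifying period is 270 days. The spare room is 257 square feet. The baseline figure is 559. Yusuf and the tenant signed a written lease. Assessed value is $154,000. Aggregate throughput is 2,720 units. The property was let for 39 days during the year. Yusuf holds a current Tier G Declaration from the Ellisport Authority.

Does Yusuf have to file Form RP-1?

Exception (a)'s conditions are all satisfied: a Small Lessor Declaration is on file; Yusuf is a registered non-profit. Applying paragraphs (f)–(j): (f) would limit (a) — a current Tier G Declaration is held — but (g) sets (f) aside: (g) operates against (f): the space is let for business use. (h) would limit (g) — aggregate throughput is 2,720 units, under the 2,970 units limit — but (i) sets (h) aside: (i) is triggered — a current Provisional Declaration is held. (j) is not triggered (the property is let privately without advertisement), so (i) stands. (a) remains available.
Exception (b) fails — a written lease is in place.
Exception (c) requires that total rental receipts for the year are under $1,000; but total rental receipts for the year are $1,080, not under $1,000, so (c) is unavailable.
Exception (d) is satisfied on its face — a current Category 1 Exemption Letter is held; a current Annual Clearance is held. Turning to paragraphs (k)–(l): (k) is triggered — assessed value is $154,000, under the $156,500 limit. (l), which would lift (k), does not operate here — the baseline figure is 559, not under 476. Exception (d) does not apply.
Exception (e) requires that the coverage ratio is under 65%; but the coverage ratio is 70%, not under 65%, so (e) is unavailable.

No — exception (a) applies; Yusuf is not required to file Form RP-1.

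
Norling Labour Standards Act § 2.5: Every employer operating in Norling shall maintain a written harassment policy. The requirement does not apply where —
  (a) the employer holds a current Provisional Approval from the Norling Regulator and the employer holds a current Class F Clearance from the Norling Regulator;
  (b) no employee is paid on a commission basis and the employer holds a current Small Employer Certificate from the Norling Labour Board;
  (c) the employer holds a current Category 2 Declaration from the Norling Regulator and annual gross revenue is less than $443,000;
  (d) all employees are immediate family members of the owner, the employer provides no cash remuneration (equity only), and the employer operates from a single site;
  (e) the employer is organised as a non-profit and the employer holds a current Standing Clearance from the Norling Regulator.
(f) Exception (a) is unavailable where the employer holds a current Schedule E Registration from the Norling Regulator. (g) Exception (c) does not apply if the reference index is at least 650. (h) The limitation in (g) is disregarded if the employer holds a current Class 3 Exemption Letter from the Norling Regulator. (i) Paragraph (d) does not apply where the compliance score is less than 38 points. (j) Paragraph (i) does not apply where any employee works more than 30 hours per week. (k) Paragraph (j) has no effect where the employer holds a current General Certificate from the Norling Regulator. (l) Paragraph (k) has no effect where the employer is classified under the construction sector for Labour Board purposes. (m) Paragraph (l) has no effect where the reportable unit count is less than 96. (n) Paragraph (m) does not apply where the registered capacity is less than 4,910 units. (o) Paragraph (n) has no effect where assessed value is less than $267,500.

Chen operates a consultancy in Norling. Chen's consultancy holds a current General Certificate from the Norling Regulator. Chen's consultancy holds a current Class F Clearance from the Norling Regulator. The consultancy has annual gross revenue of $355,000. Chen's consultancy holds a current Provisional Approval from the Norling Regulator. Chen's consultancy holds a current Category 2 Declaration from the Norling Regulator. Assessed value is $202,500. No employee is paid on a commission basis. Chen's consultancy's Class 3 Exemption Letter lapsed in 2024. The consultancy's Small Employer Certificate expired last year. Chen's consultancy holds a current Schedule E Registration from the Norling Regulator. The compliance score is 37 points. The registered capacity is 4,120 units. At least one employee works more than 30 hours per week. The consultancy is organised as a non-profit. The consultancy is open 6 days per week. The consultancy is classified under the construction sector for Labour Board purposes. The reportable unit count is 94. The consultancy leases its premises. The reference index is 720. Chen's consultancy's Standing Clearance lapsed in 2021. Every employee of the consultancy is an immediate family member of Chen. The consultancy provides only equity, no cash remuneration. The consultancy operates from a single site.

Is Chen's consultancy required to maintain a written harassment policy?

Yes — Chen's consultancy must maintain a written harassment policy.

Exception (a)'s conditions are all satisfied: a current Provisional Approval is held; a current Class F Clearance is held. But: (f) applies — a current Schedule E Registration is held. So (a) is unavailable.
Exception (b) does not apply: the Small Employer Certificate has expired.
All of (c)'s requirements are met (a current Category 2 Declaration is held; annual gross revenue is $355,000, less than the $443,000 limit). But applying paragraphs (g)–(h): (g) operates against (c): the reference index is 720, meeting the 650 threshold. (h) is not triggered (no current Class 3 Exemption Letter is held), so (g) stands. (c) is therefore removed.
All of (d)'s requirements are met (every employee is an immediate family member; remuneration is equity-only; the employer operates from a single site). However, paragraphs (i)–(o) must be considered: (i) operates against (d): the compliance score is 37 points, less than the 38 points limit. (j) applies (at least one employee exceeds 30 hours/week), but is itself disapplied by (k): (k) operates against (j): a current General Certificate is held. (l) would limit (k) — the consultancy is classified under the construction sector — but (m) sets (l) aside: (m) is triggered — the reportable unit count is 94, less than the 96 limit. (n) is engaged (the registered capacity is 4,120 units, less than the 4,910 units limit), but is set aside by (o): (o) is engaged — assessed value is $202,500, less than the $267,500 limit. So (d) is unavailable.
Exception (e) does not apply: there is no Standing Clearance in force.
Every exception is unavailable, so the rule governs.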